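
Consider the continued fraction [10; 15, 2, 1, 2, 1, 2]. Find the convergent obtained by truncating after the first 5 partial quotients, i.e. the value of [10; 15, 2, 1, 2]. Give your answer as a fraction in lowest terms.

a_0 = 10: 10/1
a_1 = 15: 151/15
a_2 = 2: 312/31
a_3 = 1: 463/46
a_4 = 2: 1238/123

1238/123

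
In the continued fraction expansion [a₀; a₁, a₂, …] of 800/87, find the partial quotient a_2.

8

Run the Euclidean algorithm, recording each quotient:
⌊800/87⌋ = 9, remainder 17
⌊87/17⌋ = 5, remainder 2
⌊17/2⌋ = 8, remainder 1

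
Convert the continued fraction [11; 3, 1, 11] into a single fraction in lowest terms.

529/47

Start with 11.
1 + 1/(11/1) = 1 + 1/11 = 12/11
3 + 1/(12/11) = 3 + 11/12 = 47/12
11 + 1/(47/12) = 11 + 12/47 = 529/47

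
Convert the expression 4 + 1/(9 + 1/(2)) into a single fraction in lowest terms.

a_0 = 4: 4/1
a_1 = 9: 37/9
a_2 = 2: 78/19

78/19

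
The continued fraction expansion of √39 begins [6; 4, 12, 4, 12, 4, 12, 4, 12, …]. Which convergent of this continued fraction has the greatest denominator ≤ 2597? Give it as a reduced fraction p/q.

a_0 = 6: 6/1  (≤ bound)
a_1 = 4: 25/4  (≤ bound)
a_2 = 12: 306/49  (≤ bound)
a_3 = 4: 1249/200  (≤ bound)
a_4 = 12: 15294/2449  (≤ bound)
a_5 = 4: 62425/9996  (> 2597, stop)

15294/2449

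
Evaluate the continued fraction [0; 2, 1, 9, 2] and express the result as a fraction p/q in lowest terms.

21/61

Start with 2.
9 + 1/(2/1) = 9 + 1/2 = 19/2
1 + 1/(19/2) = 1 + 2/19 = 21/19
2 + 1/(21/19) = 2 + 19/21 = 61/21
0 + 1/(61/21) = 0 + 21/61 = 21/61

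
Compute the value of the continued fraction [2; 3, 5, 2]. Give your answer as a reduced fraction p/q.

81/35

a_0 = 2: 2/1
a_1 = 3: 7/3
a_2 = 5: 37/16
a_3 = 2: 81/35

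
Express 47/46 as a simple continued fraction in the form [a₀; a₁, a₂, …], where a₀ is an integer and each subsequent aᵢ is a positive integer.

[1; 46]

⌊47/46⌋ = 1, remainder 1
⌊46/1⌋ = 46, remainder 0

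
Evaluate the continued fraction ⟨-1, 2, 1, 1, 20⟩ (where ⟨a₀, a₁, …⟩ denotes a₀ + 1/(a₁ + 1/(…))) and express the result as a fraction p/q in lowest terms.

a_0 = -1: -1/1
a_1 = 2: -1/2
a_2 = 1: -2/3
a_3 = 1: -3/5
a_4 = 20: -62/103

-62/103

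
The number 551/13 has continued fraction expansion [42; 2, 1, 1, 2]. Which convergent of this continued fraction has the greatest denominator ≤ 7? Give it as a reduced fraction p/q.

a_0 = 42: 42/1  (≤ bound)
a_1 = 2: 85/2  (≤ bound)
a_2 = 1: 127/3  (≤ bound)
a_3 = 1: 212/5  (≤ bound)
a_4 = 2: 551/13  (> 7, stop)

212/5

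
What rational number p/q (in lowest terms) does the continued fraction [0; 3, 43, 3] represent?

130/393

Collapse the nested fraction from the inside out:
Start with 3.
43 + 1/(3/1) = 43 + 1/3 = 130/3
3 + 1/(130/3) = 3 + 3/130 = 393/130
0 + 1/(393/130) = 0 + 130/393 = 130/393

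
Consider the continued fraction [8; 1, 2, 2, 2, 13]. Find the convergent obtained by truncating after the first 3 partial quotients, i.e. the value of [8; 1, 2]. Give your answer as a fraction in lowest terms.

Start with 2.
1 + 1/(2/1) = 1 + 1/2 = 3/2
8 + 1/(3/2) = 8 + 2/3 = 26/3

26/3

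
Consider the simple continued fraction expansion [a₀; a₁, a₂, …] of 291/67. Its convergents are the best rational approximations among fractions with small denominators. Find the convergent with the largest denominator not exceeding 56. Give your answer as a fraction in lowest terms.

139/32

List convergents until the denominator exceeds the bound:
a_0 = 4: 4/1  (≤ bound)
a_1 = 2: 9/2  (≤ bound)
a_2 = 1: 13/3  (≤ bound)
a_3 = 10: 139/32  (≤ bound)
a_4 = 2: 291/67  (> 56, stop)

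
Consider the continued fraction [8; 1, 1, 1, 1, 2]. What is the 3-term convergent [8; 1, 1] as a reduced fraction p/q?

a_0 = 8: 8/1
a_1 = 1: 9/1
a_2 = 1: 17/2

17/2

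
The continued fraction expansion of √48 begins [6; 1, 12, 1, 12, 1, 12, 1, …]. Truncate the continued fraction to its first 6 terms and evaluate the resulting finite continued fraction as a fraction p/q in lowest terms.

Starting at the tail and folding back:
Start with 1.
12 + 1/(1/1) = 12 + 1/1 = 13/1
1 + 1/(13/1) = 1 + 1/13 = 14/13
12 + 1/(14/13) = 12 + 13/14 = 181/14
1 + 1/(181/14) = 1 + 14/181 = 195/181
6 + 1/(195/181) = 6 + 181/195 = 1351/195

1351/195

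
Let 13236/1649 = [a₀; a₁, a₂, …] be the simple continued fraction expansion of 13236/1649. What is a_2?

2

⌊13236/1649⌋ = 8, remainder 44
⌊1649/44⌋ = 37, remainder 21
⌊44/21⌋ = 2, remainder 2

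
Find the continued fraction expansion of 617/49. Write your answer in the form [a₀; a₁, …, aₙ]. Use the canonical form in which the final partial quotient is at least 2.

[12; 1, 1, 2, 4, 2]

Repeatedly divide and take the remainder:
617 ÷ 49 → quotient 12, remainder 29
49 ÷ 29 → quotient 1, remainder 20
29 ÷ 20 → quotient 1, remainder 9
20 ÷ 9 → quotient 2, remainder 2
9 ÷ 2 → quotient 4, remainder 1
2 ÷ 1 → quotient 2, remainder 0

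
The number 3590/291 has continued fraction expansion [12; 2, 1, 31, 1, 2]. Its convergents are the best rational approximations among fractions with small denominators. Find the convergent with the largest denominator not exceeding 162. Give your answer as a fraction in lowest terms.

List convergents until the denominator exceeds the bound:
a_0 = 12: 12/1  (≤ bound)
a_1 = 2: 25/2  (≤ bound)
a_2 = 1: 37/3  (≤ bound)
a_3 = 31: 1172/95  (≤ bound)
a_4 = 1: 1209/98  (≤ bound)
a_5 = 2: 3590/291  (> 162, stop)

1209/98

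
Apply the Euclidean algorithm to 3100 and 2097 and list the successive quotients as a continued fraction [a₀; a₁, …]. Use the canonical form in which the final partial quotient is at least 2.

3100 = 1·2097 + 1003, so a_0 = 1
2097 = 2·1003 + 91, so a_1 = 2
1003 = 11·91 + 2, so a_2 = 11
91 = 45·2 + 1, so a_3 = 45
2 = 2·1 + 0, so a_4 = 2

[1; 2, 11, 45, 2]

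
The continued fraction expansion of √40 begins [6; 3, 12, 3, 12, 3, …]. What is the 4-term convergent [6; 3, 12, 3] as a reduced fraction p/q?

721/114

a_0 = 6: 6/1
a_1 = 3: 19/3
a_2 = 12: 234/37
a_3 = 3: 721/114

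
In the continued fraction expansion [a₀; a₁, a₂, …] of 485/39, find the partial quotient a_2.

485 = 12·39 + 17, so a_0 = 12
39 = 2·17 + 5, so a_1 = 2
17 = 3·5 + 2, so a_2 = 3

3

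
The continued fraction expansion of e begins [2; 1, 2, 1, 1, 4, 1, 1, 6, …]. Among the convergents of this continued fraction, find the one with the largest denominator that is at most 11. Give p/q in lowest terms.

List convergents until the denominator exceeds the bound:
a_0 = 2: 2/1  (≤ bound)
a_1 = 1: 3/1  (≤ bound)
a_2 = 2: 8/3  (≤ bound)
a_3 = 1: 11/4  (≤ bound)
a_4 = 1: 19/7  (≤ bound)
a_5 = 4: 87/32  (> 11, stop)

19/7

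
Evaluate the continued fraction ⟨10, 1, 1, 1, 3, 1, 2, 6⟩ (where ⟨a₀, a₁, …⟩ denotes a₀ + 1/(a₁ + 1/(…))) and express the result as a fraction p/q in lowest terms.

Work from the innermost term outward:
Start with 6.
2 + 1/(6/1) = 2 + 1/6 = 13/6
1 + 1/(13/6) = 1 + 6/13 = 19/13
3 + 1/(19/13) = 3 + 13/19 = 70/19
1 + 1/(70/19) = 1 + 19/70 = 89/70
1 + 1/(89/70) = 1 + 70/89 = 159/89
1 + 1/(159/89) = 1 + 89/159 = 248/159
10 + 1/(248/159) = 10 + 159/248 = 2639/248

2639/248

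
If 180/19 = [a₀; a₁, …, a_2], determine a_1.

Apply division with remainder until the remainder is 0:
180 = 9·19 + 9, so a_0 = 9
19 = 2·9 + 1, so a_1 = 2

2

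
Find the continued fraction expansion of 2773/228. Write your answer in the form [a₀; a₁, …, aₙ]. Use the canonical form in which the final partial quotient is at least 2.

[12; 6, 6, 6]

Apply division with remainder until the remainder is 0:
2773 ÷ 228 → quotient 12, remainder 37
228 ÷ 37 → quotient 6, remainder 6
37 ÷ 6 → quotient 6, remainder 1
6 ÷ 1 → quotient 6, remainder 0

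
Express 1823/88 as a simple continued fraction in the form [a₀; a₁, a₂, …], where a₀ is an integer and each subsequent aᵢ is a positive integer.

[20; 1, 2, 1, 1, 12]

1823 = 20·88 + 63, so a_0 = 20
88 = 1·63 + 25, so a_1 = 1
63 = 2·25 + 13, so a_2 = 2
25 = 1·13 + 12, so a_3 = 1
13 = 1·12 + 1, so a_4 = 1
12 = 12·1 + 0, so a_5 = 12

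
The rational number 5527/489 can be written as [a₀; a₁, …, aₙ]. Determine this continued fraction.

[11; 3, 3, 3, 2, 6]

Apply division with remainder until the remainder is 0:
5527 ÷ 489 → quotient 11, remainder 148
489 ÷ 148 → quotient 3, remainder 45
148 ÷ 45 → quotient 3, remainder 13
45 ÷ 13 → quotient 3, remainder 6
13 ÷ 6 → quotient 2, remainder 1
6 ÷ 1 → quotient 6, remainder 0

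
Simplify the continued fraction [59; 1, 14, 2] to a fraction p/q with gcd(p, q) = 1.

1858/31

Start with 2.
14 + 1/(2/1) = 14 + 1/2 = 29/2
1 + 1/(29/2) = 1 + 2/29 = 31/29
59 + 1/(31/29) = 59 + 29/31 = 1858/31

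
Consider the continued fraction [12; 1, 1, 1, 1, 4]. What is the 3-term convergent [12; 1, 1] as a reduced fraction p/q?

a_0 = 12: 12/1
a_1 = 1: 13/1
a_2 = 1: 25/2

25/2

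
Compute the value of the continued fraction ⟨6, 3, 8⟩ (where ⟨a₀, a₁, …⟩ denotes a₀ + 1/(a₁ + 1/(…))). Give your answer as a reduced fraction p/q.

158/25

a_0 = 6: 6/1
a_1 = 3: 19/3
a_2 = 8: 158/25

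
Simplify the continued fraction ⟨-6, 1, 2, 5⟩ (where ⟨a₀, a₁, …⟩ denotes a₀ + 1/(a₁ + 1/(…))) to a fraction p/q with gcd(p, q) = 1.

-85/16

Use the convergent recurrence hₖ = aₖ·hₖ₋₁ + hₖ₋₂ (and likewise for the denominators kₖ):
a_0 = -6: -6/1
a_1 = 1: -5/1
a_2 = 2: -16/3
a_3 = 5: -85/16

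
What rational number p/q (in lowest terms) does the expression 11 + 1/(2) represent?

23/2

Use the convergent recurrence hₖ = aₖ·hₖ₋₁ + hₖ₋₂ (and likewise for the denominators kₖ):
a_0 = 11: 11/1
a_1 = 2: 23/2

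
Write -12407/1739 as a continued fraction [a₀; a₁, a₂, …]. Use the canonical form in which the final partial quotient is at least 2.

[-8; 1, 6, 2, 3, 6, 2, 2]

⌊-12407/1739⌋ = -8, remainder 1505
⌊1739/1505⌋ = 1, remainder 234
⌊1505/234⌋ = 6, remainder 101
⌊234/101⌋ = 2, remainder 32
⌊101/32⌋ = 3, remainder 5
⌊32/5⌋ = 6, remainder 2
⌊5/2⌋ = 2, remainder 1
⌊2/1⌋ = 2, remainder 0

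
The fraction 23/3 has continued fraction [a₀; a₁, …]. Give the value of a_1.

23 ÷ 3 → quotient 7, remainder 2
3 ÷ 2 → quotient 1, remainder 1

1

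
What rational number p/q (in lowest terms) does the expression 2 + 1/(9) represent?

19/9

a_0 = 2: 2/1
a_1 = 9: 19/9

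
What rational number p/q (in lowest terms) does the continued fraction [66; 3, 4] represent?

a_0 = 66: 66/1
a_1 = 3: 199/3
a_2 = 4: 862/13

862/13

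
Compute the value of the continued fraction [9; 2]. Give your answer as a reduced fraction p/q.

19/2

Start with 2.
9 + 1/(2/1) = 9 + 1/2 = 19/2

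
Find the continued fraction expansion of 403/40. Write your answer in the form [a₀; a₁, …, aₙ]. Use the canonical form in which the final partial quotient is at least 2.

[10; 13, 3]

403 ÷ 40 → quotient 10, remainder 3
40 ÷ 3 → quotient 13, remainder 1
3 ÷ 1 → quotient 3, remainder 0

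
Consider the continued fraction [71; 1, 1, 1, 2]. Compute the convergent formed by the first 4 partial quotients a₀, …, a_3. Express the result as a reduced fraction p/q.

215/3

Start with 1.
1 + 1/(1/1) = 1 + 1/1 = 2/1
1 + 1/(2/1) = 1 + 1/2 = 3/2
71 + 1/(3/2) = 71 + 2/3 = 215/3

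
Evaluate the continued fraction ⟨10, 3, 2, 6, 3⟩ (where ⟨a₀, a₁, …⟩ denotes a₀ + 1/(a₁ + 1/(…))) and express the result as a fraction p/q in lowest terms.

Start with 3.
6 + 1/(3/1) = 6 + 1/3 = 19/3
2 + 1/(19/3) = 2 + 3/19 = 41/19
3 + 1/(41/19) = 3 + 19/41 = 142/41
10 + 1/(142/41) = 10 + 41/142 = 1461/142

1461/142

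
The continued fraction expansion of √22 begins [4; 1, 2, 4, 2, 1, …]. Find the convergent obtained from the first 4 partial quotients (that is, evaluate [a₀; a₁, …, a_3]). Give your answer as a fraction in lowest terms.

Build up convergents one term at a time:
a_0 = 4: 4/1
a_1 = 1: 5/1
a_2 = 2: 14/3
a_3 = 4: 61/13

61/13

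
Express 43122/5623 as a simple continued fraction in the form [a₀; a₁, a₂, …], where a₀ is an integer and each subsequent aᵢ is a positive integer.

[7; 1, 2, 50, 3, 12]

43122 = 7·5623 + 3761, so a_0 = 7
5623 = 1·3761 + 1862, so a_1 = 1
3761 = 2·1862 + 37, so a_2 = 2
1862 = 50·37 + 12, so a_3 = 50
37 = 3·12 + 1, so a_4 = 3
12 = 12·1 + 0, so a_5 = 12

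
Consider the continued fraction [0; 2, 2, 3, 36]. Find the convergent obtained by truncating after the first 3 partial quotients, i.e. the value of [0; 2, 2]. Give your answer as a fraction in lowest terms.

Start with 2.
2 + 1/(2/1) = 2 + 1/2 = 5/2
0 + 1/(5/2) = 0 + 2/5 = 2/5

2/5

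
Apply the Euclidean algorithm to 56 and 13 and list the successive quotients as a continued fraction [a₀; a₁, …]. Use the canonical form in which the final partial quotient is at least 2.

56 = 4·13 + 4, so a_0 = 4
13 = 3·4 + 1, so a_1 = 3
4 = 4·1 + 0, so a_2 = 4

[4; 3, 4]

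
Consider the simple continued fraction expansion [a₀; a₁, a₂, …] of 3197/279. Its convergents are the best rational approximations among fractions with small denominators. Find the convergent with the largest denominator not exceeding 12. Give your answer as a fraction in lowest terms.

126/11

a_0 = 11: 11/1  (≤ bound)
a_1 = 2: 23/2  (≤ bound)
a_2 = 5: 126/11  (≤ bound)
a_3 = 1: 149/13  (> 12, stop)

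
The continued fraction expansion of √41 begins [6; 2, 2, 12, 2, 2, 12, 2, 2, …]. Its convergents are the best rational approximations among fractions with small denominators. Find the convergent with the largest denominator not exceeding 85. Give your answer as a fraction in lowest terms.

397/62

a_0 = 6: 6/1  (≤ bound)
a_1 = 2: 13/2  (≤ bound)
a_2 = 2: 32/5  (≤ bound)
a_3 = 12: 397/62  (≤ bound)
a_4 = 2: 826/129  (> 85, stop)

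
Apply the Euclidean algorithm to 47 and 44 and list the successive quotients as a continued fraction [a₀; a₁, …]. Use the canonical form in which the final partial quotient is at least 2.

[1; 14, 1, 2]

⌊47/44⌋ = 1, remainder 3
⌊44/3⌋ = 14, remainder 2
⌊3/2⌋ = 1, remainder 1
⌊2/1⌋ = 2, remainder 0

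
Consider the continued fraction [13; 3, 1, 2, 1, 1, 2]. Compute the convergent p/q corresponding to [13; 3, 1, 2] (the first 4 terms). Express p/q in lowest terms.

146/11

Work from the innermost term outward:
Start with 2.
1 + 1/(2/1) = 1 + 1/2 = 3/2
3 + 1/(3/2) = 3 + 2/3 = 11/3
13 + 1/(11/3) = 13 + 3/11 = 146/11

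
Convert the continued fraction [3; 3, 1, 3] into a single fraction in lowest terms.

a_0 = 3: 3/1
a_1 = 3: 10/3
a_2 = 1: 13/4
a_3 = 3: 49/15

49/15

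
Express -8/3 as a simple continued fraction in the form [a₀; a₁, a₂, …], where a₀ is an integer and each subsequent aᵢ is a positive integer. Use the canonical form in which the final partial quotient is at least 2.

[-3; 3]

-8 = -3·3 + 1, so a_0 = -3
3 = 3·1 + 0, so a_1 = 3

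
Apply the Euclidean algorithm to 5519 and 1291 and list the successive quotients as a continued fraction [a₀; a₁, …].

5519 ÷ 1291 → quotient 4, remainder 355
1291 ÷ 355 → quotient 3, remainder 226
355 ÷ 226 → quotient 1, remainder 129
226 ÷ 129 → quotient 1, remainder 97
129 ÷ 97 → quotient 1, remainder 32
97 ÷ 32 → quotient 3, remainder 1
32 ÷ 1 → quotient 32, remainder 0

[4; 3, 1, 1, 1, 3, 32]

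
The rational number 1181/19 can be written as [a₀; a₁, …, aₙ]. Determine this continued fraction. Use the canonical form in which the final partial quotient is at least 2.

[62; 6, 3]

Run the Euclidean algorithm, recording each quotient:
⌊1181/19⌋ = 62, remainder 3
⌊19/3⌋ = 6, remainder 1
⌊3/1⌋ = 3, remainder 0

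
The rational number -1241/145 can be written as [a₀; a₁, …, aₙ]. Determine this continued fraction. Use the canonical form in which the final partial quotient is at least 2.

[-9; 2, 3, 1, 3, 4]

Run the Euclidean algorithm, recording each quotient:
-1241 ÷ 145 → quotient -9, remainder 64
145 ÷ 64 → quotient 2, remainder 17
64 ÷ 17 → quotient 3, remainder 13
17 ÷ 13 → quotient 1, remainder 4
13 ÷ 4 → quotient 3, remainder 1
4 ÷ 1 → quotient 4, remainder 0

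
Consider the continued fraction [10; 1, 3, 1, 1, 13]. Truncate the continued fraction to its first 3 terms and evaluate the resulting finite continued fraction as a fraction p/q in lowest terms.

43/4

Collapse the nested fraction from the inside out:
Start with 3.
1 + 1/(3/1) = 1 + 1/3 = 4/3
10 + 1/(4/3) = 10 + 3/4 = 43/4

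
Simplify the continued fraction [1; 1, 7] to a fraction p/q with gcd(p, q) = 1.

Work from the innermost term outward:
Start with 7.
1 + 1/(7/1) = 1 + 1/7 = 8/7
1 + 1/(8/7) = 1 + 7/8 = 15/8

15/8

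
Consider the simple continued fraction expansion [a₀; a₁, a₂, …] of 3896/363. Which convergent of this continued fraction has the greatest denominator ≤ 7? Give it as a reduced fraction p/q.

a_0 = 10: 10/1  (≤ bound)
a_1 = 1: 11/1  (≤ bound)
a_2 = 2: 32/3  (≤ bound)
a_3 = 1: 43/4  (≤ bound)
a_4 = 2: 118/11  (> 7, stop)

43/4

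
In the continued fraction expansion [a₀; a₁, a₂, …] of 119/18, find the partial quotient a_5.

Apply division with remainder until the remainder is 0:
119 ÷ 18 → quotient 6, remainder 11
18 ÷ 11 → quotient 1, remainder 7
11 ÷ 7 → quotient 1, remainder 4
7 ÷ 4 → quotient 1, remainder 3
4 ÷ 3 → quotient 1, remainder 1
3 ÷ 1 → quotient 3, remainder 0

3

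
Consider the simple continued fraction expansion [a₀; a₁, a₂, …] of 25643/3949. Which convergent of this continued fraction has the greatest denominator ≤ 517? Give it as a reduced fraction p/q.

2513/387

a_0 = 6: 6/1  (≤ bound)
a_1 = 2: 13/2  (≤ bound)
a_2 = 38: 500/77  (≤ bound)
a_3 = 4: 2013/310  (≤ bound)
a_4 = 1: 2513/387  (≤ bound)
a_5 = 1: 4526/697  (> 517, stop)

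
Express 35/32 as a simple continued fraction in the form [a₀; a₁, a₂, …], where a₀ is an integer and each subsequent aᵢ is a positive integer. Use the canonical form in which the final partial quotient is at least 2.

35 ÷ 32 → quotient 1, remainder 3
32 ÷ 3 → quotient 10, remainder 2
3 ÷ 2 → quotient 1, remainder 1
2 ÷ 1 → quotient 2, remainder 0

[1; 10, 1, 2]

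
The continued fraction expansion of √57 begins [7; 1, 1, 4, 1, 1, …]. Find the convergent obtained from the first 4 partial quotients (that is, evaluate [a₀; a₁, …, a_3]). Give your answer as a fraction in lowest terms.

Work from the innermost term outward:
Start with 4.
1 + 1/(4/1) = 1 + 1/4 = 5/4
1 + 1/(5/4) = 1 + 4/5 = 9/5
7 + 1/(9/5) = 7 + 5/9 = 68/9

68/9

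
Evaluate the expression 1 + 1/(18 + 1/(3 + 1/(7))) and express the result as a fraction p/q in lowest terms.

Start with 7.
3 + 1/(7/1) = 3 + 1/7 = 22/7
18 + 1/(22/7) = 18 + 7/22 = 403/22
1 + 1/(403/22) = 1 + 22/403 = 425/403

425/403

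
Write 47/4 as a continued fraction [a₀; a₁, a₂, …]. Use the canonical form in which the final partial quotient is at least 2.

[11; 1, 3]

Apply division with remainder until the remainder is 0:
47 ÷ 4 → quotient 11, remainder 3
4 ÷ 3 → quotient 1, remainder 1
3 ÷ 1 → quotient 3, remainder 0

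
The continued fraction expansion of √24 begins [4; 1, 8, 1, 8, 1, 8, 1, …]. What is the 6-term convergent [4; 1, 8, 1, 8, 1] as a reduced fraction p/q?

a_0 = 4: 4/1
a_1 = 1: 5/1
a_2 = 8: 44/9
a_3 = 1: 49/10
a_4 = 8: 436/89
a_5 = 1: 485/99

485/99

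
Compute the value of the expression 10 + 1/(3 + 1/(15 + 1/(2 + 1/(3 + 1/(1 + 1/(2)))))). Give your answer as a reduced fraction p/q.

Collapse the nested fraction from the inside out:
Start with 2.
1 + 1/(2/1) = 1 + 1/2 = 3/2
3 + 1/(3/2) = 3 + 2/3 = 11/3
2 + 1/(11/3) = 2 + 3/11 = 25/11
15 + 1/(25/11) = 15 + 11/25 = 386/25
3 + 1/(386/25) = 3 + 25/386 = 1183/386
10 + 1/(1183/386) = 10 + 386/1183 = 12216/1183

12216/1183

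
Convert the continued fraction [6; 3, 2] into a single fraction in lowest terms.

44/7

Start with 2.
3 + 1/(2/1) = 3 + 1/2 = 7/2
6 + 1/(7/2) = 6 + 2/7 = 44/7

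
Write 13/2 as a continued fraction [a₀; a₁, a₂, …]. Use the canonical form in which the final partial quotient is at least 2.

⌊13/2⌋ = 6, remainder 1
⌊2/1⌋ = 2, remainder 0

[6; 2]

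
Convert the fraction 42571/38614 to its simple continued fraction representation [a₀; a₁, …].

[1; 9, 1, 3, 7, 5, 3, 8]

42571 ÷ 38614 → quotient 1, remainder 3957
38614 ÷ 3957 → quotient 9, remainder 3001
3957 ÷ 3001 → quotient 1, remainder 956
3001 ÷ 956 → quotient 3, remainder 133
956 ÷ 133 → quotient 7, remainder 25
133 ÷ 25 → quotient 5, remainder 8
25 ÷ 8 → quotient 3, remainder 1
8 ÷ 1 → quotient 8, remainder 0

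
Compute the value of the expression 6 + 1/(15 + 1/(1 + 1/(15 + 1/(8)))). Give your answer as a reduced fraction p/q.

12465/2056

Use the convergent recurrence hₖ = aₖ·hₖ₋₁ + hₖ₋₂ (and likewise for the denominators kₖ):
a_0 = 6: 6/1
a_1 = 15: 91/15
a_2 = 1: 97/16
a_3 = 15: 1546/255
a_4 = 8: 12465/2056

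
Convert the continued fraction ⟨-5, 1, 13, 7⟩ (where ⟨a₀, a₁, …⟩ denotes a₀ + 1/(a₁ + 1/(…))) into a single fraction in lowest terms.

Build up convergents one term at a time:
a_0 = -5: -5/1
a_1 = 1: -4/1
a_2 = 13: -57/14
a_3 = 7: -403/99

-403/99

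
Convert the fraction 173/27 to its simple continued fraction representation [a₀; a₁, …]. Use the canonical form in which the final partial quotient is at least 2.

[6; 2, 2, 5]

Apply division with remainder until the remainder is 0:
173 = 6·27 + 11, so a_0 = 6
27 = 2·11 + 5, so a_1 = 2
11 = 2·5 + 1, so a_2 = 2
5 = 5·1 + 0, so a_3 = 5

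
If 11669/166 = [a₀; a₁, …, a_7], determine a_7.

11669 ÷ 166 → quotient 70, remainder 49
166 ÷ 49 → quotient 3, remainder 19
49 ÷ 19 → quotient 2, remainder 11
19 ÷ 11 → quotient 1, remainder 8
11 ÷ 8 → quotient 1, remainder 3
8 ÷ 3 → quotient 2, remainder 2
3 ÷ 2 → quotient 1, remainder 1
2 ÷ 1 → quotient 2, remainder 0

2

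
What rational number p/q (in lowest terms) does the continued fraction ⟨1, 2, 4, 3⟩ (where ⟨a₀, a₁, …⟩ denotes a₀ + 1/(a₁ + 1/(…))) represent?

Start with 3.
4 + 1/(3/1) = 4 + 1/3 = 13/3
2 + 1/(13/3) = 2 + 3/13 = 29/13
1 + 1/(29/13) = 1 + 13/29 = 42/29

42/29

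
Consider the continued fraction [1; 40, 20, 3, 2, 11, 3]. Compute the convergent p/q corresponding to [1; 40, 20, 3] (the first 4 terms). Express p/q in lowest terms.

2504/2443

Collapse the nested fraction from the inside out:
Start with 3.
20 + 1/(3/1) = 20 + 1/3 = 61/3
40 + 1/(61/3) = 40 + 3/61 = 2443/61
1 + 1/(2443/61) = 1 + 61/2443 = 2504/2443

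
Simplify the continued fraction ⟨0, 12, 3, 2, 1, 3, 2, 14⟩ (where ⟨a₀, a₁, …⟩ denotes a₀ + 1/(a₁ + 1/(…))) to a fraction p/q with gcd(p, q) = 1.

1213/14917

Start with 14.
2 + 1/(14/1) = 2 + 1/14 = 29/14
3 + 1/(29/14) = 3 + 14/29 = 101/29
1 + 1/(101/29) = 1 + 29/101 = 130/101
2 + 1/(130/101) = 2 + 101/130 = 361/130
3 + 1/(361/130) = 3 + 130/361 = 1213/361
12 + 1/(1213/361) = 12 + 361/1213 = 14917/1213
0 + 1/(14917/1213) = 0 + 1213/14917 = 1213/14917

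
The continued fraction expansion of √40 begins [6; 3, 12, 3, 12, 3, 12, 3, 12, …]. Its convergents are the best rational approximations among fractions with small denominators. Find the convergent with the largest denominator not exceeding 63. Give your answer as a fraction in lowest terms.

List convergents until the denominator exceeds the bound:
a_0 = 6: 6/1  (≤ bound)
a_1 = 3: 19/3  (≤ bound)
a_2 = 12: 234/37  (≤ bound)
a_3 = 3: 721/114  (> 63, stop)

234/37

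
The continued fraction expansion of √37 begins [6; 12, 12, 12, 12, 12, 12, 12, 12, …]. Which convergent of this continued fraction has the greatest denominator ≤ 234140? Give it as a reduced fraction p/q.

128766/21169

a_0 = 6: 6/1  (≤ bound)
a_1 = 12: 73/12  (≤ bound)
a_2 = 12: 882/145  (≤ bound)
a_3 = 12: 10657/1752  (≤ bound)
a_4 = 12: 128766/21169  (≤ bound)
a_5 = 12: 1555849/255780  (> 234140, stop)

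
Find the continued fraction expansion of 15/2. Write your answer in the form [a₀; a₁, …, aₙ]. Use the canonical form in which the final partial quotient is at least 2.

⌊15/2⌋ = 7, remainder 1
⌊2/1⌋ = 2, remainder 0

[7; 2]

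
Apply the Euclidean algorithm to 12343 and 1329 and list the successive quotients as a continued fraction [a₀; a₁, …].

Apply division with remainder until the remainder is 0:
⌊12343/1329⌋ = 9, remainder 382
⌊1329/382⌋ = 3, remainder 183
⌊382/183⌋ = 2, remainder 16
⌊183/16⌋ = 11, remainder 7
⌊16/7⌋ = 2, remainder 2
⌊7/2⌋ = 3, remainder 1
⌊2/1⌋ = 2, remainder 0

[9; 3, 2, 11, 2, 3, 2]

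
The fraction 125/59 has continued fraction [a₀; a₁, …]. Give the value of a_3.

3

125 = 2·59 + 7, so a_0 = 2
59 = 8·7 + 3, so a_1 = 8
7 = 2·3 + 1, so a_2 = 2
3 = 3·1 + 0, so a_3 = 3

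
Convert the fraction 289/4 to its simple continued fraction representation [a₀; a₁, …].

[72; 4]

Apply division with remainder until the remainder is 0:
289 = 72·4 + 1, so a_0 = 72
4 = 4·1 + 0, so a_1 = 4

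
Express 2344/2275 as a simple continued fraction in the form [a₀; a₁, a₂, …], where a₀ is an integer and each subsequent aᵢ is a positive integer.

[1; 32, 1, 33, 2]

⌊2344/2275⌋ = 1, remainder 69
⌊2275/69⌋ = 32, remainder 67
⌊69/67⌋ = 1, remainder 2
⌊67/2⌋ = 33, remainder 1
⌊2/1⌋ = 2, remainder 0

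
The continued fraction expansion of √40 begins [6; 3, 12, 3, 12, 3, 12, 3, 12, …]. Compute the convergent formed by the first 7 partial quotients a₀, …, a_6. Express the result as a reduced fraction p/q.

337434/53353

a_0 = 6: 6/1
a_1 = 3: 19/3
a_2 = 12: 234/37
a_3 = 3: 721/114
a_4 = 12: 8886/1405
a_5 = 3: 27379/4329
a_6 = 12: 337434/53353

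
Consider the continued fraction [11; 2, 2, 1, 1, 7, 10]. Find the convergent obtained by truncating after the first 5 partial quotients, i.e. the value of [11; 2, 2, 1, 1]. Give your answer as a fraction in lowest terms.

137/12

Build up convergents one term at a time:
a_0 = 11: 11/1
a_1 = 2: 23/2
a_2 = 2: 57/5
a_3 = 1: 80/7
a_4 = 1: 137/12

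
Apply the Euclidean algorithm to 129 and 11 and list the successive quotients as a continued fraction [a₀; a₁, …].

[11; 1, 2, 1, 2]

⌊129/11⌋ = 11, remainder 8
⌊11/8⌋ = 1, remainder 3
⌊8/3⌋ = 2, remainder 2
⌊3/2⌋ = 1, remainder 1
⌊2/1⌋ = 2, remainder 0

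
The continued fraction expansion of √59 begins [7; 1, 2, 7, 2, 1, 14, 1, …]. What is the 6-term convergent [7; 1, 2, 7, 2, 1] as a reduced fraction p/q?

530/69

Build up convergents one term at a time:
a_0 = 7: 7/1
a_1 = 1: 8/1
a_2 = 2: 23/3
a_3 = 7: 169/22
a_4 = 2: 361/47
a_5 = 1: 530/69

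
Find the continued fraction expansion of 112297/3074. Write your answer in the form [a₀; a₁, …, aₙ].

[36; 1, 1, 7, 1, 1, 47, 2]

Apply division with remainder until the remainder is 0:
112297 = 36·3074 + 1633, so a_0 = 36
3074 = 1·1633 + 1441, so a_1 = 1
1633 = 1·1441 + 192, so a_2 = 1
1441 = 7·192 + 97, so a_3 = 7
192 = 1·97 + 95, so a_4 = 1
97 = 1·95 + 2, so a_5 = 1
95 = 47·2 + 1, so a_6 = 47
2 = 2·1 + 0, so a_7 = 2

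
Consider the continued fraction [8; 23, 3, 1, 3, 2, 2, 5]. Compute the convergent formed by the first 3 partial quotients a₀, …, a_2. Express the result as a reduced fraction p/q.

a_0 = 8: 8/1
a_1 = 23: 185/23
a_2 = 3: 563/70

563/70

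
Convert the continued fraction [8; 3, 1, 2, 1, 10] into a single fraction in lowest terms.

a_0 = 8: 8/1
a_1 = 3: 25/3
a_2 = 1: 33/4
a_3 = 2: 91/11
a_4 = 1: 124/15
a_5 = 10: 1331/161

1331/161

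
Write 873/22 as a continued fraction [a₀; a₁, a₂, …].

Apply division with remainder until the remainder is 0:
873 = 39·22 + 15, so a_0 = 39
22 = 1·15 + 7, so a_1 = 1
15 = 2·7 + 1, so a_2 = 2
7 = 7·1 + 0, so a_3 = 7

[39; 1, 2, 7]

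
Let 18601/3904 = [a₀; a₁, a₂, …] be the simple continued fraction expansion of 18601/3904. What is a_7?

3

Run the Euclidean algorithm, recording each quotient:
⌊18601/3904⌋ = 4, remainder 2985
⌊3904/2985⌋ = 1, remainder 919
⌊2985/919⌋ = 3, remainder 228
⌊919/228⌋ = 4, remainder 7
⌊228/7⌋ = 32, remainder 4
⌊7/4⌋ = 1, remainder 3
⌊4/3⌋ = 1, remainder 1
⌊3/1⌋ = 3, remainder 0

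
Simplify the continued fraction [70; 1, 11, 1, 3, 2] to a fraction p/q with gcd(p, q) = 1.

8156/115

Build up convergents one term at a time:
a_0 = 70: 70/1
a_1 = 1: 71/1
a_2 = 11: 851/12
a_3 = 1: 922/13
a_4 = 3: 3617/51
a_5 = 2: 8156/115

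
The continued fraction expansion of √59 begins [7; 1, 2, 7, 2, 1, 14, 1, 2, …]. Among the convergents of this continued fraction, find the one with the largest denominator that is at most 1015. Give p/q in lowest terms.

a_0 = 7: 7/1  (≤ bound)
a_1 = 1: 8/1  (≤ bound)
a_2 = 2: 23/3  (≤ bound)
a_3 = 7: 169/22  (≤ bound)
a_4 = 2: 361/47  (≤ bound)
a_5 = 1: 530/69  (≤ bound)
a_6 = 14: 7781/1013  (≤ bound)
a_7 = 1: 8311/1082  (> 1015, stop)

7781/1013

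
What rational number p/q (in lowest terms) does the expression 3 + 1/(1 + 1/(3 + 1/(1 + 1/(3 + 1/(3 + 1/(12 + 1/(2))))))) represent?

Use the convergent recurrence hₖ = aₖ·hₖ₋₁ + hₖ₋₂ (and likewise for the denominators kₖ):
a_0 = 3: 3/1
a_1 = 1: 4/1
a_2 = 3: 15/4
a_3 = 1: 19/5
a_4 = 3: 72/19
a_5 = 3: 235/62
a_6 = 12: 2892/763
a_7 = 2: 6019/1588

6019/1588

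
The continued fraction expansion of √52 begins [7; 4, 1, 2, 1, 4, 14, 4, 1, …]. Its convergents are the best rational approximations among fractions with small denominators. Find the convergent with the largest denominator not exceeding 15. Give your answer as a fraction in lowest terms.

101/14

List convergents until the denominator exceeds the bound:
a_0 = 7: 7/1  (≤ bound)
a_1 = 4: 29/4  (≤ bound)
a_2 = 1: 36/5  (≤ bound)
a_3 = 2: 101/14  (≤ bound)
a_4 = 1: 137/19  (> 15, stop)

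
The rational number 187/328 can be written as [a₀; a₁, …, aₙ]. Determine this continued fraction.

⌊187/328⌋ = 0, remainder 187
⌊328/187⌋ = 1, remainder 141
⌊187/141⌋ = 1, remainder 46
⌊141/46⌋ = 3, remainder 3
⌊46/3⌋ = 15, remainder 1
⌊3/1⌋ = 3, remainder 0

[0; 1, 1, 3, 15, 3]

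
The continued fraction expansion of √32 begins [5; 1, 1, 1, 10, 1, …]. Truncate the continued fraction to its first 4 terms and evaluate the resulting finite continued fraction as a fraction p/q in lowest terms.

Start with 1.
1 + 1/(1/1) = 1 + 1/1 = 2/1
1 + 1/(2/1) = 1 + 1/2 = 3/2
5 + 1/(3/2) = 5 + 2/3 = 17/3

17/3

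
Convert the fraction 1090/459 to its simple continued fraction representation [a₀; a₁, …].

[2; 2, 1, 2, 57]

Run the Euclidean algorithm, recording each quotient:
⌊1090/459⌋ = 2, remainder 172
⌊459/172⌋ = 2, remainder 115
⌊172/115⌋ = 1, remainder 57
⌊115/57⌋ = 2, remainder 1
⌊57/1⌋ = 57, remainder 0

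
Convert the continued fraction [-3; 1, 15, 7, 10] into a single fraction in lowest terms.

-2363/1146

Starting at the tail and folding back:
Start with 10.
7 + 1/(10/1) = 7 + 1/10 = 71/10
15 + 1/(71/10) = 15 + 10/71 = 1075/71
1 + 1/(1075/71) = 1 + 71/1075 = 1146/1075
-3 + 1/(1146/1075) = -3 + 1075/1146 = -2363/1146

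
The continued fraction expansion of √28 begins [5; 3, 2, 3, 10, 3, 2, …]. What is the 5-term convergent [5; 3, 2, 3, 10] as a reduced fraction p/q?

1307/247

Start with 10.
3 + 1/(10/1) = 3 + 1/10 = 31/10
2 + 1/(31/10) = 2 + 10/31 = 72/31
3 + 1/(72/31) = 3 + 31/72 = 247/72
5 + 1/(247/72) = 5 + 72/247 = 1307/247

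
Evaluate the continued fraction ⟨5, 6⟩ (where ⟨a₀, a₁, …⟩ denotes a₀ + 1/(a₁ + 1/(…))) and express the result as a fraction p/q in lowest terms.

Start with 6.
5 + 1/(6/1) = 5 + 1/6 = 31/6

31/6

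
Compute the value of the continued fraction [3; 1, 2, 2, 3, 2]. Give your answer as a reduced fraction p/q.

204/55

Start with 2.
3 + 1/(2/1) = 3 + 1/2 = 7/2
2 + 1/(7/2) = 2 + 2/7 = 16/7
2 + 1/(16/7) = 2 + 7/16 = 39/16
1 + 1/(39/16) = 1 + 16/39 = 55/39
3 + 1/(55/39) = 3 + 39/55 = 204/55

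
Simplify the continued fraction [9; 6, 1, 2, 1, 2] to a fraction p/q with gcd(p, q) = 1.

677/74

Start with 2.
1 + 1/(2/1) = 1 + 1/2 = 3/2
2 + 1/(3/2) = 2 + 2/3 = 8/3
1 + 1/(8/3) = 1 + 3/8 = 11/8
6 + 1/(11/8) = 6 + 8/11 = 74/11
9 + 1/(74/11) = 9 + 11/74 = 677/74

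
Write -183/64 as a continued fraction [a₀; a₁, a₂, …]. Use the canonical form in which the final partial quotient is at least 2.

[-3; 7, 9]

Run the Euclidean algorithm, recording each quotient:
-183 ÷ 64 → quotient -3, remainder 9
64 ÷ 9 → quotient 7, remainder 1
9 ÷ 1 → quotient 9, remainder 0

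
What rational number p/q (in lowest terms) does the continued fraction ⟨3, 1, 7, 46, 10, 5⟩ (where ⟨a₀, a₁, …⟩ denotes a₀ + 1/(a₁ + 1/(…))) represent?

Starting at the tail and folding back:
Start with 5.
10 + 1/(5/1) = 10 + 1/5 = 51/5
46 + 1/(51/5) = 46 + 5/51 = 2351/51
7 + 1/(2351/51) = 7 + 51/2351 = 16508/2351
1 + 1/(16508/2351) = 1 + 2351/16508 = 18859/16508
3 + 1/(18859/16508) = 3 + 16508/18859 = 73085/18859

73085/18859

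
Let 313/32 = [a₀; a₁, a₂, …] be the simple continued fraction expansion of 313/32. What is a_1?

Run the Euclidean algorithm, recording each quotient:
313 = 9·32 + 25, so a_0 = 9
32 = 1·25 + 7, so a_1 = 1

1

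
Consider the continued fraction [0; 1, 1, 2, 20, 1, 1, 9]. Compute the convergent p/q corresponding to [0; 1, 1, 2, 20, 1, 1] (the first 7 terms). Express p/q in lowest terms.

125/209

Compute successive convergents:
a_0 = 0: 0/1
a_1 = 1: 1/1
a_2 = 1: 1/2
a_3 = 2: 3/5
a_4 = 20: 61/102
a_5 = 1: 64/107
a_6 = 1: 125/209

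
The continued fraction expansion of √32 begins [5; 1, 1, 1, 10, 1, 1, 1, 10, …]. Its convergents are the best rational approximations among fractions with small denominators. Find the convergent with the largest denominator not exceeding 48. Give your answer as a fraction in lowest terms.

198/35

a_0 = 5: 5/1  (≤ bound)
a_1 = 1: 6/1  (≤ bound)
a_2 = 1: 11/2  (≤ bound)
a_3 = 1: 17/3  (≤ bound)
a_4 = 10: 181/32  (≤ bound)
a_5 = 1: 198/35  (≤ bound)
a_6 = 1: 379/67  (> 48, stop)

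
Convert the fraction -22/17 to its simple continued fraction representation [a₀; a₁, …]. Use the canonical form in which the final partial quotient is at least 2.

[-2; 1, 2, 2, 2]

-22 = -2·17 + 12, so a_0 = -2
17 = 1·12 + 5, so a_1 = 1
12 = 2·5 + 2, so a_2 = 2
5 = 2·2 + 1, so a_3 = 2
2 = 2·1 + 0, so a_4 = 2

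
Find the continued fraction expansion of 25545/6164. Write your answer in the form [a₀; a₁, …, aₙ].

[4; 6, 1, 14, 14, 1, 3]

Repeatedly divide and take the remainder:
25545 ÷ 6164 → quotient 4, remainder 889
6164 ÷ 889 → quotient 6, remainder 830
889 ÷ 830 → quotient 1, remainder 59
830 ÷ 59 → quotient 14, remainder 4
59 ÷ 4 → quotient 14, remainder 3
4 ÷ 3 → quotient 1, remainder 1
3 ÷ 1 → quotient 3, remainder 0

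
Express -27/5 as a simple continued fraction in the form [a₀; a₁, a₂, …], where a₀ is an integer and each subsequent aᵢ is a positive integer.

-27 ÷ 5 → quotient -6, remainder 3
5 ÷ 3 → quotient 1, remainder 2
3 ÷ 2 → quotient 1, remainder 1
2 ÷ 1 → quotient 2, remainder 0

[-6; 1, 1, 2]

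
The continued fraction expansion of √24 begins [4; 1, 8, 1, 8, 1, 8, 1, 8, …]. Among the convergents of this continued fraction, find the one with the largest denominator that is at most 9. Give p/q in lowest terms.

44/9

List convergents until the denominator exceeds the bound:
a_0 = 4: 4/1  (≤ bound)
a_1 = 1: 5/1  (≤ bound)
a_2 = 8: 44/9  (≤ bound)
a_3 = 1: 49/10  (> 9, stop)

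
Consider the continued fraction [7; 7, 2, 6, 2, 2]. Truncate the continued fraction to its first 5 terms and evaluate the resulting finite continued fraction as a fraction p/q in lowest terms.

Start with 2.
6 + 1/(2/1) = 6 + 1/2 = 13/2
2 + 1/(13/2) = 2 + 2/13 = 28/13
7 + 1/(28/13) = 7 + 13/28 = 209/28
7 + 1/(209/28) = 7 + 28/209 = 1491/209

1491/209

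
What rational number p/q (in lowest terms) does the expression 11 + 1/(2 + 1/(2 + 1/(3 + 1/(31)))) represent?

Use the convergent recurrence hₖ = aₖ·hₖ₋₁ + hₖ₋₂ (and likewise for the denominators kₖ):
a_0 = 11: 11/1
a_1 = 2: 23/2
a_2 = 2: 57/5
a_3 = 3: 194/17
a_4 = 31: 6071/532

6071/532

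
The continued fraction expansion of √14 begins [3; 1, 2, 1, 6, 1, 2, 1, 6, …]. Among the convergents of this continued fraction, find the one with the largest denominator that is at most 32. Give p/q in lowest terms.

a_0 = 3: 3/1  (≤ bound)
a_1 = 1: 4/1  (≤ bound)
a_2 = 2: 11/3  (≤ bound)
a_3 = 1: 15/4  (≤ bound)
a_4 = 6: 101/27  (≤ bound)
a_5 = 1: 116/31  (≤ bound)
a_6 = 2: 333/89  (> 32, stop)

116/31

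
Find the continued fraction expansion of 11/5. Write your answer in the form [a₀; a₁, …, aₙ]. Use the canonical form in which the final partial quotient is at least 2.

[2; 5]

11 ÷ 5 → quotient 2, remainder 1
5 ÷ 1 → quotient 5, remainder 0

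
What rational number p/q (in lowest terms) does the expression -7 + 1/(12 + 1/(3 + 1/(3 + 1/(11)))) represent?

Build up convergents one term at a time:
a_0 = -7: -7/1
a_1 = 12: -83/12
a_2 = 3: -256/37
a_3 = 3: -851/123
a_4 = 11: -9617/1390

-9617/1390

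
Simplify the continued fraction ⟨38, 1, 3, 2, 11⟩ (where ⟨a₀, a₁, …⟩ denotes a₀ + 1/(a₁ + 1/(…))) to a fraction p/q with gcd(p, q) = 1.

Build up convergents one term at a time:
a_0 = 38: 38/1
a_1 = 1: 39/1
a_2 = 3: 155/4
a_3 = 2: 349/9
a_4 = 11: 3994/103

3994/103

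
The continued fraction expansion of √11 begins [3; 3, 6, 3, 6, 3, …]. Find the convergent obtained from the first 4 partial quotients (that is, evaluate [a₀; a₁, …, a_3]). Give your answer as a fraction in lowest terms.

a_0 = 3: 3/1
a_1 = 3: 10/3
a_2 = 6: 63/19
a_3 = 3: 199/60

199/60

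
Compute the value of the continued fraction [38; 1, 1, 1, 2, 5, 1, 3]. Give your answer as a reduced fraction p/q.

7571/196

a_0 = 38: 38/1
a_1 = 1: 39/1
a_2 = 1: 77/2
a_3 = 1: 116/3
a_4 = 2: 309/8
a_5 = 5: 1661/43
a_6 = 1: 1970/51
a_7 = 3: 7571/196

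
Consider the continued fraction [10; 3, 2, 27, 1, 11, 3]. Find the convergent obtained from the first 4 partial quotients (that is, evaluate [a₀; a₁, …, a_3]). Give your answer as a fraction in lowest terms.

Use the convergent recurrence hₖ = aₖ·hₖ₋₁ + hₖ₋₂ (and likewise for the denominators kₖ):
a_0 = 10: 10/1
a_1 = 3: 31/3
a_2 = 2: 72/7
a_3 = 27: 1975/192

1975/192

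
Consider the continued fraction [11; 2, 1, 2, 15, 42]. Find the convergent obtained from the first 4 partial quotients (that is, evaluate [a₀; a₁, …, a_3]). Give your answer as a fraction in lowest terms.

a_0 = 11: 11/1
a_1 = 2: 23/2
a_2 = 1: 34/3
a_3 = 2: 91/8

91/8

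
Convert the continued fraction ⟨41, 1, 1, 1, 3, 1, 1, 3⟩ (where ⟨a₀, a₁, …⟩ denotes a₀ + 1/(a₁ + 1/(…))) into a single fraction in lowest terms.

3706/89

a_0 = 41: 41/1
a_1 = 1: 42/1
a_2 = 1: 83/2
a_3 = 1: 125/3
a_4 = 3: 458/11
a_5 = 1: 583/14
a_6 = 1: 1041/25
a_7 = 3: 3706/89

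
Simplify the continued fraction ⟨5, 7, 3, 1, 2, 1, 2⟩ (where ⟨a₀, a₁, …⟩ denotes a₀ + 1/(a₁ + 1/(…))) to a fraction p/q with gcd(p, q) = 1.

1531/298

Start with 2.
1 + 1/(2/1) = 1 + 1/2 = 3/2
2 + 1/(3/2) = 2 + 2/3 = 8/3
1 + 1/(8/3) = 1 + 3/8 = 11/8
3 + 1/(11/8) = 3 + 8/11 = 41/11
7 + 1/(41/11) = 7 + 11/41 = 298/41
5 + 1/(298/41) = 5 + 41/298 = 1531/298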